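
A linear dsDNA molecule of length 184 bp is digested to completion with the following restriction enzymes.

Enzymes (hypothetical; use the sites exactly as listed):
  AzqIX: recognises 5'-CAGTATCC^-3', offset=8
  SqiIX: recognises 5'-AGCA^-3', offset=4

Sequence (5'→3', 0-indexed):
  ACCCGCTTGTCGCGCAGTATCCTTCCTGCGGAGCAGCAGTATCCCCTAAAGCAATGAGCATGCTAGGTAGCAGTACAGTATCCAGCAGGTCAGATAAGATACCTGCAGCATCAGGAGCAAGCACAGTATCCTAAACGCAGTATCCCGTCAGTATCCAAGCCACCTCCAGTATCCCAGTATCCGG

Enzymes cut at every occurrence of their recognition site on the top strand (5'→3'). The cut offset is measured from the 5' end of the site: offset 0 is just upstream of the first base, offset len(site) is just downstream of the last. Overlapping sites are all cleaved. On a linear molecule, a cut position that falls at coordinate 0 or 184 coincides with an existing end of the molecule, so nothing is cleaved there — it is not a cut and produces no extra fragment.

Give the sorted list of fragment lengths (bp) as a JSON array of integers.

[2,3,4,4,6,7,8,8,9,9,11,11,12,13,14,18,22,23]

Scan for sites:
  AzqIX (CAGTATCC, off=8): starts [14, 36, 75, 123, 137, 148, 166, 174] → cuts [22, 44, 83, 131, 145, 156, 174, 182]
  SqiIX (AGCA, off=4): starts [31, 34, 49, 56, 68, 83, 106, 115, 119] → cuts [35, 38, 53, 60, 72, 87, 110, 119, 123]

All cut coordinates (distinct, sorted): [22, 35, 38, 44, 53, 60, 72, 83, 87, 110, 119, 123, 131, 145, 156, 174, 182]

Fragment lengths:
  [0,22): 22 bp
  [22,35): 13 bp
  [35,38): 3 bp
  [38,44): 6 bp
  [44,53): 9 bp
  [53,60): 7 bp
  [60,72): 12 bp
  [72,83): 11 bp
  [83,87): 4 bp
  [87,110): 23 bp
  [110,119): 9 bp
  [119,123): 4 bp
  [123,131): 8 bp
  [131,145): 14 bp
  [145,156): 11 bp
  [156,174): 18 bp
  [174,182): 8 bp
  [182,184): 2 bp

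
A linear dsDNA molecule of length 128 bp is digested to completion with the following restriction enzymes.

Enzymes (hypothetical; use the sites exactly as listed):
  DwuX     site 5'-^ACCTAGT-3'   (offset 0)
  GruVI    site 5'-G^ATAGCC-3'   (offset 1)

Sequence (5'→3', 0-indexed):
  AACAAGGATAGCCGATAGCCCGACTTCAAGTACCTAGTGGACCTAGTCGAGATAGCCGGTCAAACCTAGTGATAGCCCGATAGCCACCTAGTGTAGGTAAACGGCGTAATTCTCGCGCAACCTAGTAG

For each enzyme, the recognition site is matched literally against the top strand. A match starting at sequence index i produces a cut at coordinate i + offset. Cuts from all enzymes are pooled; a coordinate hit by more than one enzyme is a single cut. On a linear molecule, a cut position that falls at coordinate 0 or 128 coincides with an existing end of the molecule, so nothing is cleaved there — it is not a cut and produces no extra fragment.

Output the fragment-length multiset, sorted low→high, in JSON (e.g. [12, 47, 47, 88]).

Scan for sites:
  DwuX ACCTAGT/0: at [31, 40, 63, 85, 119] ⇒ [31, 40, 63, 85, 119]
  GruVI GATAGCC/1: at [6, 13, 50, 70, 78] ⇒ [7, 14, 51, 71, 79]

All cut coordinates (distinct, sorted): [7, 14, 31, 40, 51, 63, 71, 79, 85, 119]

Fragments:
  [0,7): 7 bp
  [7,14): 7 bp
  [14,31): 17 bp
  [31,40): 9 bp
  [40,51): 11 bp
  [51,63): 12 bp
  [63,71): 8 bp
  [71,79): 8 bp
  [79,85): 6 bp
  [85,119): 34 bp
  [119,128): 9 bp

[6,7,7,8,8,9,9,11,12,17,34]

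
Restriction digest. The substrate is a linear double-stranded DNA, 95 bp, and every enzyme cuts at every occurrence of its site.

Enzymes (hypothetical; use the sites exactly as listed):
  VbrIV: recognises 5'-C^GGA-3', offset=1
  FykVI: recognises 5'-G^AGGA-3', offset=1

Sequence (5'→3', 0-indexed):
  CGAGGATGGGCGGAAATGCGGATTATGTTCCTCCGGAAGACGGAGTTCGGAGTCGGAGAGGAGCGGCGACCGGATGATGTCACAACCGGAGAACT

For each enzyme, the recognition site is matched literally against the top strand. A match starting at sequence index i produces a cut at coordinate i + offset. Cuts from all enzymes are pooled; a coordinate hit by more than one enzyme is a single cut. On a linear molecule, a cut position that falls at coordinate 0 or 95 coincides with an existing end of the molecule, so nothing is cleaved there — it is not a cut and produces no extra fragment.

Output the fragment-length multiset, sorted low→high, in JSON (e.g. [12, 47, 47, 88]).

Per-enzyme occurrences:
  VbrIV CGGA/1: at [10, 18, 33, 40, 47, 53, 70, 86] ⇒ [11, 19, 34, 41, 48, 54, 71, 87]
  FykVI GAGGA/1: at [1, 57] ⇒ [2, 58]

Pooled cuts: [2, 11, 19, 34, 41, 48, 54, 58, 71, 87]

Fragments:
  [0,2): 2 bp
  [2,11): 9 bp
  [11,19): 8 bp
  [19,34): 15 bp
  [34,41): 7 bp
  [41,48): 7 bp
  [48,54): 6 bp
  [54,58): 4 bp
  [58,71): 13 bp
  [71,87): 16 bp
  [87,95): 8 bp

[2,4,6,7,7,8,8,9,13,15,16]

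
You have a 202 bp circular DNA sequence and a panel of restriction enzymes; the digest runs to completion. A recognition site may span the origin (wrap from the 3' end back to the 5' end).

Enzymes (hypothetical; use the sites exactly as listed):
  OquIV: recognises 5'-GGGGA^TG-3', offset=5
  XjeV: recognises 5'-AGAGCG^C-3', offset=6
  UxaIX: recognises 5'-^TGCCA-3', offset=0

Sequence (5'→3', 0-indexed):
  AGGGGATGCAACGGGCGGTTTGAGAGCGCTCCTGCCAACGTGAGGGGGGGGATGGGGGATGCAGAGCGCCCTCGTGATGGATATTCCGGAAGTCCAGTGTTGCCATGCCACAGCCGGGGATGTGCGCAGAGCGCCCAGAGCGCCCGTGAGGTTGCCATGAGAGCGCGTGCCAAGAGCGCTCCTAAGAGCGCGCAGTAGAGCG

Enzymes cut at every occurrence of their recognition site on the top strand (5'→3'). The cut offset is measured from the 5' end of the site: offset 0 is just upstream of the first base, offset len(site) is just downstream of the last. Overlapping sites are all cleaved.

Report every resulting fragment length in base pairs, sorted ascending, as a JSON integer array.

Site scan:
  OquIV GGGGATG/5: at [1, 47, 54, 115] ⇒ [6, 52, 59, 120]
  XjeV AGAGCGC/6: at [22, 62, 127, 136, 159, 172, 184] ⇒ [28, 68, 133, 142, 165, 178, 190]
  UxaIX TGCCA/0: at [32, 100, 105, 152, 167] ⇒ [32, 100, 105, 152, 167]

All cut coordinates (distinct, sorted): [6, 28, 32, 52, 59, 68, 100, 105, 120, 133, 142, 152, 165, 167, 178, 190]

Fragments:
  6→28: 22 bp
  28→32: 4 bp
  32→52: 20 bp
  52→59: 7 bp
  59→68: 9 bp
  68→100: 32 bp
  100→105: 5 bp
  105→120: 15 bp
  120→133: 13 bp
  133→142: 9 bp
  142→152: 10 bp
  152→165: 13 bp
  165→167: 2 bp
  167→178: 11 bp
  178→190: 12 bp
  190→6 (wrap): 202-190+6 = 18 bp

[2,4,5,7,9,9,10,11,12,13,13,15,18,20,22,32]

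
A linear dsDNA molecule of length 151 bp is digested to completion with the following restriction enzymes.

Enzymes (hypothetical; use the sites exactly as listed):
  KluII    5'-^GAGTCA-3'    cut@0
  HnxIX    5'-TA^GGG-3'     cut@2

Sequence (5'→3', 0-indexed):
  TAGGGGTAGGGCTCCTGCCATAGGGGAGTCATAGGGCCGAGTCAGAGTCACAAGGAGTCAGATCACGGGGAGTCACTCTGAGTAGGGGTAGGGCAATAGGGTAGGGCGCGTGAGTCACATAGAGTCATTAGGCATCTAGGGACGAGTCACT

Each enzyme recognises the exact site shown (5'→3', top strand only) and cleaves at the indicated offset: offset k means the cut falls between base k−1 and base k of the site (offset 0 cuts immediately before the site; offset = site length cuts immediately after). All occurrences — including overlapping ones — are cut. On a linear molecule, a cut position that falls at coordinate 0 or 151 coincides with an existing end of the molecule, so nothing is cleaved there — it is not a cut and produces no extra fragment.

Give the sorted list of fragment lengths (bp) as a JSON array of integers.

Per-enzyme occurrences:
  KluII (GAGTCA, off=0): starts [25, 38, 44, 54, 69, 111, 121, 143] → cuts [25, 38, 44, 54, 69, 111, 121, 143]
  HnxIX (TAGGG, off=2): starts [0, 6, 20, 31, 82, 88, 96, 101, 136] → cuts [2, 8, 22, 33, 84, 90, 98, 103, 138]

Pooled cuts: [2, 8, 22, 25, 33, 38, 44, 54, 69, 84, 90, 98, 103, 111, 121, 138, 143]

Fragments:
  [0,2): 2 bp
  [2,8): 6 bp
  [8,22): 14 bp
  [22,25): 3 bp
  [25,33): 8 bp
  [33,38): 5 bp
  [38,44): 6 bp
  [44,54): 10 bp
  [54,69): 15 bp
  [69,84): 15 bp
  [84,90): 6 bp
  [90,98): 8 bp
  [98,103): 5 bp
  [103,111): 8 bp
  [111,121): 10 bp
  [121,138): 17 bp
  [138,143): 5 bp
  [143,151): 8 bp

[2,3,5,5,5,6,6,6,8,8,8,8,10,10,14,15,15,17]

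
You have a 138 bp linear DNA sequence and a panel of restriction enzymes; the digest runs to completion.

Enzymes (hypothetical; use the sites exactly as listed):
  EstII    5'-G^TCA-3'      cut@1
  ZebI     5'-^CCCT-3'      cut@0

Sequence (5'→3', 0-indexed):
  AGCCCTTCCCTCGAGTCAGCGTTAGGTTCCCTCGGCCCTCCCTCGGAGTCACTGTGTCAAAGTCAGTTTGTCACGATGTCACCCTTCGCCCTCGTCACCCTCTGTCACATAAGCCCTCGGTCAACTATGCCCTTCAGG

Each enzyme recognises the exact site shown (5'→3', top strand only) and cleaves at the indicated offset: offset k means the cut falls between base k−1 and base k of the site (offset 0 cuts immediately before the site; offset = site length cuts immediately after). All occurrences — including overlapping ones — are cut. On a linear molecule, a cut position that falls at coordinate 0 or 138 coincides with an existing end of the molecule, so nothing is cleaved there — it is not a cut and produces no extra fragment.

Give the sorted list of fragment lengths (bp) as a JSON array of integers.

Site scan:
  EstII GTCA/1: at [14, 47, 55, 61, 69, 77, 93, 103, 119] ⇒ [15, 48, 56, 62, 70, 78, 94, 104, 120]
  ZebI CCCT/0: at [2, 7, 28, 35, 39, 81, 88, 97, 113, 129] ⇒ [2, 7, 28, 35, 39, 81, 88, 97, 113, 129]

All cut coordinates (distinct, sorted): [2, 7, 15, 28, 35, 39, 48, 56, 62, 70, 78, 81, 88, 94, 97, 104, 113, 120, 129]

Fragment lengths:
  [0,2): 2 bp
  [2,7): 5 bp
  [7,15): 8 bp
  [15,28): 13 bp
  [28,35): 7 bp
  [35,39): 4 bp
  [39,48): 9 bp
  [48,56): 8 bp
  [56,62): 6 bp
  [62,70): 8 bp
  [70,78): 8 bp
  [78,81): 3 bp
  [81,88): 7 bp
  [88,94): 6 bp
  [94,97): 3 bp
  [97,104): 7 bp
  [104,113): 9 bp
  [113,120): 7 bp
  [120,129): 9 bp
  [129,138): 9 bp

[2,3,3,4,5,6,6,7,7,7,7,8,8,8,8,9,9,9,9,13]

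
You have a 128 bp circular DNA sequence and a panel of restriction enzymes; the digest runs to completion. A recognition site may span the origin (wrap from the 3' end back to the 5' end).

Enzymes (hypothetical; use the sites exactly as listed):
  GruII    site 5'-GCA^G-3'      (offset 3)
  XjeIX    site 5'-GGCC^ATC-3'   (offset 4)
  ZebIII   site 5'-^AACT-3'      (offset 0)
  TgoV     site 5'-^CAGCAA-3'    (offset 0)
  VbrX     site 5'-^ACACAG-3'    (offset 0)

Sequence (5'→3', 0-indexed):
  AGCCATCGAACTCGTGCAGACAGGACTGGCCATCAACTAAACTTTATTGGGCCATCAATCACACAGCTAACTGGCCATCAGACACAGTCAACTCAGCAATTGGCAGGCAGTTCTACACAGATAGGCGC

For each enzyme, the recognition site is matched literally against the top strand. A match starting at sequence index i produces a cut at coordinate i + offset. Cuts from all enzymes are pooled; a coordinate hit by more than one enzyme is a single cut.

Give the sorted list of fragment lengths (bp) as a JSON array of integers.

Scan for sites:
  GruII GCAG/3: at [15, 102, 106, 126] ⇒ [1, 18, 105, 109]
  XjeIX GGCCATC/4: at [27, 49, 72] ⇒ [31, 53, 76]
  ZebIII AACT/0: at [8, 34, 39, 68, 89] ⇒ [8, 34, 39, 68, 89]
  TgoV CAGCAA/0: at [93] ⇒ [93]
  VbrX ACACAG/0: at [60, 81, 114] ⇒ [60, 81, 114]

Pooled cuts: [1, 8, 18, 31, 34, 39, 53, 60, 68, 76, 81, 89, 93, 105, 109, 114]

Fragment lengths:
  1→8: 7 bp
  8→18: 10 bp
  18→31: 13 bp
  31→34: 3 bp
  34→39: 5 bp
  39→53: 14 bp
  53→60: 7 bp
  60→68: 8 bp
  68→76: 8 bp
  76→81: 5 bp
  81→89: 8 bp
  89→93: 4 bp
  93→105: 12 bp
  105→109: 4 bp
  109→114: 5 bp
  114→1 (wrap): 128-114+1 = 15 bp

[3,4,4,5,5,5,7,7,8,8,8,10,12,13,14,15]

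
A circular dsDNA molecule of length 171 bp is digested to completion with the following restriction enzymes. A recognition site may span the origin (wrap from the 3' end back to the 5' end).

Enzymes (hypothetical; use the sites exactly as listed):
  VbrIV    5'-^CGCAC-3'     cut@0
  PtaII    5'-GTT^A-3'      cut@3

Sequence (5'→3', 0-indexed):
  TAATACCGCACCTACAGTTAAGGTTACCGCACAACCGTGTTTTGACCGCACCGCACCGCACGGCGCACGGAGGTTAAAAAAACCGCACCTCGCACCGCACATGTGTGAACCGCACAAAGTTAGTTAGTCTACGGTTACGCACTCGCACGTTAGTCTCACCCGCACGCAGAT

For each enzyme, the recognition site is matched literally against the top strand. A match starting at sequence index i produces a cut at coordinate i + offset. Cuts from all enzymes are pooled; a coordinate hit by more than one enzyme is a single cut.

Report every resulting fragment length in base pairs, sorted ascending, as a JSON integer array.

Per-enzyme occurrences:
  VbrIV (CGCAC, off=0): starts [6, 27, 46, 51, 56, 63, 83, 90, 95, 110, 137, 143, 160] → cuts [6, 27, 46, 51, 56, 63, 83, 90, 95, 110, 137, 143, 160]
  PtaII (GTTA, off=3): starts [16, 22, 72, 118, 122, 133, 148] → cuts [19, 25, 75, 121, 125, 136, 151]

Pooled cuts: [6, 19, 25, 27, 46, 51, 56, 63, 75, 83, 90, 95, 110, 121, 125, 136, 137, 143, 151, 160]

Fragment lengths:
  6→19: 13 bp
  19→25: 6 bp
  25→27: 2 bp
  27→46: 19 bp
  46→51: 5 bp
  51→56: 5 bp
  56→63: 7 bp
  63→75: 12 bp
  75→83: 8 bp
  83→90: 7 bp
  90→95: 5 bp
  95→110: 15 bp
  110→121: 11 bp
  121→125: 4 bp
  125→136: 11 bp
  136→137: 1 bp
  137→143: 6 bp
  143→151: 8 bp
  151→160: 9 bp
  160→6 (wrap): 171-160+6 = 17 bp

[1,2,4,5,5,5,6,6,7,7,8,8,9,11,11,12,13,15,17,19]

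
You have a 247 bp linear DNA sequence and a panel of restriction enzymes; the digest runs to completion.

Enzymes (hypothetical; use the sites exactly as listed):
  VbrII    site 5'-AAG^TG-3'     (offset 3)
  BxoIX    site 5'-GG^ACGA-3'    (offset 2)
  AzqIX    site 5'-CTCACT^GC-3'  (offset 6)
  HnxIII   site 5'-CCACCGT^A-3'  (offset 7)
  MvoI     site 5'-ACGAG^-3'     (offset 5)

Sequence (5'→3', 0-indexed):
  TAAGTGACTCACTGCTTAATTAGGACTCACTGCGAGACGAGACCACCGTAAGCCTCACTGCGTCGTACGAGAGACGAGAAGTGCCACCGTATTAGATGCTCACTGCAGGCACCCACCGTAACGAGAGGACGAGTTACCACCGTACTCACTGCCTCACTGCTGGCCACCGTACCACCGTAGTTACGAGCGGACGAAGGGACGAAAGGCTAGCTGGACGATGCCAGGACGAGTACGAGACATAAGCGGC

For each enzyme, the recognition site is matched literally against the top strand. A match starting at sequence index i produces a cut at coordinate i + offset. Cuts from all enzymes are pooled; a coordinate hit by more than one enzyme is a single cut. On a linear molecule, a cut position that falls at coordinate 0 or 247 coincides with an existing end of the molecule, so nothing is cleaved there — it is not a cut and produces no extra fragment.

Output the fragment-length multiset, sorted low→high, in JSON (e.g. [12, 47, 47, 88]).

Per-enzyme occurrences:
  VbrII AAGTG/3: at [1, 78] ⇒ [4, 81]
  BxoIX GGACGA/2: at [126, 188, 196, 212, 223] ⇒ [128, 190, 198, 214, 225]
  AzqIX CTCACTGC/6: at [7, 25, 53, 98, 144, 152] ⇒ [13, 31, 59, 104, 150, 158]
  HnxIII CCACCGTA/7: at [42, 83, 112, 136, 163, 171] ⇒ [49, 90, 119, 143, 170, 178]
  MvoI ACGAG/5: at [36, 66, 73, 120, 128, 182, 225, 231] ⇒ [41, 71, 78, 125, 133, 187, 230, 236]

Pooled cuts: [4, 13, 31, 41, 49, 59, 71, 78, 81, 90, 104, 119, 125, 128, 133, 143, 150, 158, 170, 178, 187, 190, 198, 214, 225, 230, 236]

Fragments:
  [0,4): 4 bp
  [4,13): 9 bp
  [13,31): 18 bp
  [31,41): 10 bp
  [41,49): 8 bp
  [49,59): 10 bp
  [59,71): 12 bp
  [71,78): 7 bp
  [78,81): 3 bp
  [81,90): 9 bp
  [90,104): 14 bp
  [104,119): 15 bp
  [119,125): 6 bp
  [125,128): 3 bp
  [128,133): 5 bp
  [133,143): 10 bp
  [143,150): 7 bp
  [150,158): 8 bp
  [158,170): 12 bp
  [170,178): 8 bp
  [178,187): 9 bp
  [187,190): 3 bp
  [190,198): 8 bp
  [198,214): 16 bp
  [214,225): 11 bp
  [225,230): 5 bp
  [230,236): 6 bp
  [236,247): 11 bp

[3,3,3,4,5,5,6,6,7,7,8,8,8,8,9,9,9,10,10,10,11,11,12,12,14,15,16,18]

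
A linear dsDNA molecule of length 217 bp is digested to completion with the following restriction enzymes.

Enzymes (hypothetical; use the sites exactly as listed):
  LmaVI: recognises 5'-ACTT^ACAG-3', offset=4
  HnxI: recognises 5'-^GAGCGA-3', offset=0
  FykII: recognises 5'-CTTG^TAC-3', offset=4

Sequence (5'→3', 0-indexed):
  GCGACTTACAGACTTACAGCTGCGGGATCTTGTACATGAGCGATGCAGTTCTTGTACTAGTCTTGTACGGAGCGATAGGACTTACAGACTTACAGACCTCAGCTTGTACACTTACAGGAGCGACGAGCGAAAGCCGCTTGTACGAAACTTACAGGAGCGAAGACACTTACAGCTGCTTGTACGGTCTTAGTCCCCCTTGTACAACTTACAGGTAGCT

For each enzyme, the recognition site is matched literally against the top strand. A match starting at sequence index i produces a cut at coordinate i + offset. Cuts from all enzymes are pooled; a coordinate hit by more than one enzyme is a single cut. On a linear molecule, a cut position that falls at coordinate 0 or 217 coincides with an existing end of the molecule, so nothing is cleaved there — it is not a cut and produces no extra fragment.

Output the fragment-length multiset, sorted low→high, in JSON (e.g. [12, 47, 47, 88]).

[4,4,4,5,7,7,7,8,8,8,10,10,11,11,14,14,15,16,17,17,20]

Scan for sites:
  LmaVI (ACTTACAG, off=4): starts [3, 11, 79, 87, 109, 146, 164, 203] → cuts [7, 15, 83, 91, 113, 150, 168, 207]
  HnxI (GAGCGA, off=0): starts [37, 69, 117, 124, 154] → cuts [37, 69, 117, 124, 154]
  FykII (CTTGTAC, off=4): starts [28, 50, 61, 102, 136, 175, 195] → cuts [32, 54, 65, 106, 140, 179, 199]

Pooled cuts: [7, 15, 32, 37, 54, 65, 69, 83, 91, 106, 113, 117, 124, 140, 150, 154, 168, 179, 199, 207]

Fragments:
  [0,7): 7 bp
  [7,15): 8 bp
  [15,32): 17 bp
  [32,37): 5 bp
  [37,54): 17 bp
  [54,65): 11 bp
  [65,69): 4 bp
  [69,83): 14 bp
  [83,91): 8 bp
  [91,106): 15 bp
  [106,113): 7 bp
  [113,117): 4 bp
  [117,124): 7 bp
  [124,140): 16 bp
  [140,150): 10 bp
  [150,154): 4 bp
  [154,168): 14 bp
  [168,179): 11 bp
  [179,199): 20 bp
  [199,207): 8 bp
  [207,217): 10 bp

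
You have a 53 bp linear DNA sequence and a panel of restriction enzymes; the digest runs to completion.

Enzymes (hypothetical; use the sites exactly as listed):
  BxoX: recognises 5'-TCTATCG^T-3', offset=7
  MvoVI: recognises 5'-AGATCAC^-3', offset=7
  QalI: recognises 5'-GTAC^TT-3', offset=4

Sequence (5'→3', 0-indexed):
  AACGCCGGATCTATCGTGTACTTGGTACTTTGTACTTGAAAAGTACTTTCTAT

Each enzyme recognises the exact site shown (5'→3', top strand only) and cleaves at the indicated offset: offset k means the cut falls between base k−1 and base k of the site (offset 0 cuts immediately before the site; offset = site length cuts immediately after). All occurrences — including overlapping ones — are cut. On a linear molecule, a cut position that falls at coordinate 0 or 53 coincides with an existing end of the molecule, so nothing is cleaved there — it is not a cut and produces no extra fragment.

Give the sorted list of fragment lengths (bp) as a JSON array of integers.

Scan for sites:
  BxoX TCTATCGT/7: at [9] ⇒ [16]
  MvoVI (AGATCAC, off=7): no sites
  QalI GTACTT/4: at [17, 24, 31, 42] ⇒ [21, 28, 35, 46]

Pooled cuts: [16, 21, 28, 35, 46]

Fragment lengths:
  [0,16): 16 bp
  [16,21): 5 bp
  [21,28): 7 bp
  [28,35): 7 bp
  [35,46): 11 bp
  [46,53): 7 bp

[5,7,7,7,11,16]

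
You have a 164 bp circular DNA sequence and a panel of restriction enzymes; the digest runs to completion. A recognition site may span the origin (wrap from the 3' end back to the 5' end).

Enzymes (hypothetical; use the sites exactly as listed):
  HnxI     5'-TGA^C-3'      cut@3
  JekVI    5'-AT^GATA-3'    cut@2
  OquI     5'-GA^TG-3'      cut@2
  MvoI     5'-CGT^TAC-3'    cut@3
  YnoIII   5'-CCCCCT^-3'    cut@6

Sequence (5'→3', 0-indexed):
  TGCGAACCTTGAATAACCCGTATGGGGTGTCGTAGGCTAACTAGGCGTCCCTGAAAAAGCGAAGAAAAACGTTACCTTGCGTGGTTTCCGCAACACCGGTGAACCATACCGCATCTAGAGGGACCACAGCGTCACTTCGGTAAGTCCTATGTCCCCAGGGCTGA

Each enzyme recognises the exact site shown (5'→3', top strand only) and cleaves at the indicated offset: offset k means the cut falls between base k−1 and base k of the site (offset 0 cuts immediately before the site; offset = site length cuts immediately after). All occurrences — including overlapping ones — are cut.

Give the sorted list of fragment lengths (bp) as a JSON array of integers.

[72,92]

Per-enzyme occurrences:
  HnxI (TGAC, off=3): no sites
  JekVI (ATGATA, off=2): no sites
  OquI (GATG, off=2): starts [162] → cuts [0]
  MvoI (CGTTAC, off=3): starts [69] → cuts [72]
  YnoIII (CCCCCT, off=6): no sites

All cut coordinates (distinct, sorted): [0, 72]

Fragment lengths:
  0→72: 72 bp
  72→0 (wrap): 164-72+0 = 92 bp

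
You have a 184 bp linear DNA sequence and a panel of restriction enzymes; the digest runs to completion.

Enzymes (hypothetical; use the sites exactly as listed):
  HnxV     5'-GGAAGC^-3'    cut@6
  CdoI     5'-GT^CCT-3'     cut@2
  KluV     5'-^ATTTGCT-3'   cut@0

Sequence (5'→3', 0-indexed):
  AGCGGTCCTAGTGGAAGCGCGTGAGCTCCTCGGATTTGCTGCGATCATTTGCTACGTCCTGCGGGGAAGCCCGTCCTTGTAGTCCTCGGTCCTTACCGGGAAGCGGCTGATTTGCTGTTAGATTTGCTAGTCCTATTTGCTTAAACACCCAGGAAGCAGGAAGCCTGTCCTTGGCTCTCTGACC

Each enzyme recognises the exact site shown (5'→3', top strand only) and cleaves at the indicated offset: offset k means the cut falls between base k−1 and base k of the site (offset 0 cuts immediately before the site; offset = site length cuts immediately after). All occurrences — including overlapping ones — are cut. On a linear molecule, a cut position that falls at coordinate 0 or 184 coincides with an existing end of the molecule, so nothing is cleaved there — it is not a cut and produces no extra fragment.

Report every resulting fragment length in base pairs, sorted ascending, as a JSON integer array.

[3,4,4,5,6,7,7,9,10,11,12,12,13,13,14,15,16,23]

Per-enzyme occurrences:
  HnxV (GGAAGC, off=6): starts [12, 64, 98, 151, 158] → cuts [18, 70, 104, 157, 164]
  CdoI (GTCCT, off=2): starts [4, 55, 72, 81, 88, 129, 166] → cuts [6, 57, 74, 83, 90, 131, 168]
  KluV (ATTTGCT, off=0): starts [33, 46, 109, 121, 134] → cuts [33, 46, 109, 121, 134]

All cut coordinates (distinct, sorted): [6, 18, 33, 46, 57, 70, 74, 83, 90, 104, 109, 121, 131, 134, 157, 164, 168]

Fragment lengths:
  [0,6): 6 bp
  [6,18): 12 bp
  [18,33): 15 bp
  [33,46): 13 bp
  [46,57): 11 bp
  [57,70): 13 bp
  [70,74): 4 bp
  [74,83): 9 bp
  [83,90): 7 bp
  [90,104): 14 bp
  [104,109): 5 bp
  [109,121): 12 bp
  [121,131): 10 bp
  [131,134): 3 bp
  [134,157): 23 bp
  [157,164): 7 bp
  [164,168): 4 bp
  [168,184): 16 bp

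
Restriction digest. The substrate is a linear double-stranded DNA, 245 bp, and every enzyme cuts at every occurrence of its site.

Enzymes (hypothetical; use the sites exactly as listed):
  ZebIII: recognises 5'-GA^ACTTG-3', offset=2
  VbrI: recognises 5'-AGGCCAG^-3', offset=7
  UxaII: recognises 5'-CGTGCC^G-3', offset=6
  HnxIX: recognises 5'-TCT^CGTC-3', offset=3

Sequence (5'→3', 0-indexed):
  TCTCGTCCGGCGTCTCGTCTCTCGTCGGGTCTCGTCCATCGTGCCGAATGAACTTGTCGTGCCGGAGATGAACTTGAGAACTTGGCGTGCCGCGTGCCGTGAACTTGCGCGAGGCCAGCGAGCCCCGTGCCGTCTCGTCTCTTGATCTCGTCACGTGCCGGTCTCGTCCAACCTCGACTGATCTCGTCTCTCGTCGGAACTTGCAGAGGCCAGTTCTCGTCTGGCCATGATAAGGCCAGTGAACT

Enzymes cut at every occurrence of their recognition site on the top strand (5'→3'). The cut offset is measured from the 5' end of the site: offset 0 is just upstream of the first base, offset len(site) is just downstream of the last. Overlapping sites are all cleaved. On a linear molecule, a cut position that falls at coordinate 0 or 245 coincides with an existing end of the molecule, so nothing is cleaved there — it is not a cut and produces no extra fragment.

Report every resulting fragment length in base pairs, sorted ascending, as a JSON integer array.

[3,4,4,4,5,6,6,7,7,7,7,8,8,10,11,12,12,12,13,13,13,15,16,20,22]

Site scan:
  ZebIII GAACTTG/2: at [49, 69, 77, 100, 196] ⇒ [51, 71, 79, 102, 198]
  VbrI AGGCCAG/7: at [111, 206, 232] ⇒ [118, 213, 239]
  UxaII CGTGCCG/6: at [39, 57, 85, 92, 125, 153] ⇒ [45, 63, 91, 98, 131, 159]
  HnxIX TCTCGTC/3: at [0, 12, 19, 29, 132, 145, 161, 181, 188, 214] ⇒ [3, 15, 22, 32, 135, 148, 164, 184, 191, 217]

All cut coordinates (distinct, sorted): [3, 15, 22, 32, 45, 51, 63, 71, 79, 91, 98, 102, 118, 131, 135, 148, 159, 164, 184, 191, 198, 213, 217, 239]

Fragments:
  [0,3): 3 bp
  [3,15): 12 bp
  [15,22): 7 bp
  [22,32): 10 bp
  [32,45): 13 bp
  [45,51): 6 bp
  [51,63): 12 bp
  [63,71): 8 bp
  [71,79): 8 bp
  [79,91): 12 bp
  [91,98): 7 bp
  [98,102): 4 bp
  [102,118): 16 bp
  [118,131): 13 bp
  [131,135): 4 bp
  [135,148): 13 bp
  [148,159): 11 bp
  [159,164): 5 bp
  [164,184): 20 bp
  [184,191): 7 bp
  [191,198): 7 bp
  [198,213): 15 bp
  [213,217): 4 bp
  [217,239): 22 bp
  [239,245): 6 bp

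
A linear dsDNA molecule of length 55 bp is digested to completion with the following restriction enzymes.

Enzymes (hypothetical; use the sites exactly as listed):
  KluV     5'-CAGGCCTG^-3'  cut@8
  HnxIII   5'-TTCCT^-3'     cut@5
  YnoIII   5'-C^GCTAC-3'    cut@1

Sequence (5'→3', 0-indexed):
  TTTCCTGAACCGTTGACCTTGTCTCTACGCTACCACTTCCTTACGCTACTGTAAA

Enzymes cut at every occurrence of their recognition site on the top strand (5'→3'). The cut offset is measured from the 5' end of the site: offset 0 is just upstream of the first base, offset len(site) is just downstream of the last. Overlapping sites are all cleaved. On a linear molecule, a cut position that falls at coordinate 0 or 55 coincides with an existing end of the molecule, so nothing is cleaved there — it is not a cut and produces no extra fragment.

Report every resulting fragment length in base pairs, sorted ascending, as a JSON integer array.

[3,6,11,13,22]

Site scan:
  KluV (CAGGCCTG, off=8): no sites
  HnxIII (TTCCT, off=5): starts [1, 36] → cuts [6, 41]
  YnoIII (CGCTAC, off=1): starts [27, 43] → cuts [28, 44]

All cut coordinates (distinct, sorted): [6, 28, 41, 44]

Fragments:
  [0,6): 6 bp
  [6,28): 22 bp
  [28,41): 13 bp
  [41,44): 3 bp
  [44,55): 11 bp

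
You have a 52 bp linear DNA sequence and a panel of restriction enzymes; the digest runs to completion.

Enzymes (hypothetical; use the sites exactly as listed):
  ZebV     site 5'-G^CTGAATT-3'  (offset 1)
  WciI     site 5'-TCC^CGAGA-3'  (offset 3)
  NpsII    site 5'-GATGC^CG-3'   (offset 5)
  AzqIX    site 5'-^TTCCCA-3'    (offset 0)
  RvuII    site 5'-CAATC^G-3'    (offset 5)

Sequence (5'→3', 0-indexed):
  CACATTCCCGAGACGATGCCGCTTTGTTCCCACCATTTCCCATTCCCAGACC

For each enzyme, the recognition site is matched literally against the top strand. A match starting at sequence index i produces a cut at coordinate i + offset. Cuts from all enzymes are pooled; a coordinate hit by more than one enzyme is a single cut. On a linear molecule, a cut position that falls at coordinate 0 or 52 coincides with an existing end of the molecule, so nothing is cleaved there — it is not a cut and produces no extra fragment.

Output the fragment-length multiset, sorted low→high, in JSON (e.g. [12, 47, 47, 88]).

[6,7,8,10,10,11]

Per-enzyme occurrences:
  ZebV (GCTGAATT, off=1): no sites
  WciI TCCCGAGA/3: at [5] ⇒ [8]
  NpsII GATGCCG/5: at [14] ⇒ [19]
  AzqIX TTCCCA/0: at [26, 36, 42] ⇒ [26, 36, 42]
  RvuII (CAATCG, off=5): no sites

Pooled cuts: [8, 19, 26, 36, 42]

Fragment lengths:
  [0,8): 8 bp
  [8,19): 11 bp
  [19,26): 7 bp
  [26,36): 10 bp
  [36,42): 6 bp
  [42,52): 10 bp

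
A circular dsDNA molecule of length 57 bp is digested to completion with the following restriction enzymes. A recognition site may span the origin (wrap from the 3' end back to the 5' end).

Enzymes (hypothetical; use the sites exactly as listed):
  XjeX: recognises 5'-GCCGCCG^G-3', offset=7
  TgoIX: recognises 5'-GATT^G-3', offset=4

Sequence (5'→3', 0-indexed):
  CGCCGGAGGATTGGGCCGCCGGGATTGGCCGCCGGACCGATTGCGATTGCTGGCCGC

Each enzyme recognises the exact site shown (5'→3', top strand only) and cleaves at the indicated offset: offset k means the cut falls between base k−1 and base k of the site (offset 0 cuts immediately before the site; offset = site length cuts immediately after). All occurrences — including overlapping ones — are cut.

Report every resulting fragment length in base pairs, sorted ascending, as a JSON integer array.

[5,6,7,8,8,9,14]

Site scan:
  XjeX GCCGCCGG/7: at [14, 27, 55] ⇒ [5, 21, 34]
  TgoIX GATTG/4: at [8, 22, 38, 44] ⇒ [12, 26, 42, 48]

Pooled cuts: [5, 12, 21, 26, 34, 42, 48]

Fragments:
  5→12: 7 bp
  12→21: 9 bp
  21→26: 5 bp
  26→34: 8 bp
  34→42: 8 bp
  42→48: 6 bp
  48→5 (wrap): 57-48+5 = 14 bp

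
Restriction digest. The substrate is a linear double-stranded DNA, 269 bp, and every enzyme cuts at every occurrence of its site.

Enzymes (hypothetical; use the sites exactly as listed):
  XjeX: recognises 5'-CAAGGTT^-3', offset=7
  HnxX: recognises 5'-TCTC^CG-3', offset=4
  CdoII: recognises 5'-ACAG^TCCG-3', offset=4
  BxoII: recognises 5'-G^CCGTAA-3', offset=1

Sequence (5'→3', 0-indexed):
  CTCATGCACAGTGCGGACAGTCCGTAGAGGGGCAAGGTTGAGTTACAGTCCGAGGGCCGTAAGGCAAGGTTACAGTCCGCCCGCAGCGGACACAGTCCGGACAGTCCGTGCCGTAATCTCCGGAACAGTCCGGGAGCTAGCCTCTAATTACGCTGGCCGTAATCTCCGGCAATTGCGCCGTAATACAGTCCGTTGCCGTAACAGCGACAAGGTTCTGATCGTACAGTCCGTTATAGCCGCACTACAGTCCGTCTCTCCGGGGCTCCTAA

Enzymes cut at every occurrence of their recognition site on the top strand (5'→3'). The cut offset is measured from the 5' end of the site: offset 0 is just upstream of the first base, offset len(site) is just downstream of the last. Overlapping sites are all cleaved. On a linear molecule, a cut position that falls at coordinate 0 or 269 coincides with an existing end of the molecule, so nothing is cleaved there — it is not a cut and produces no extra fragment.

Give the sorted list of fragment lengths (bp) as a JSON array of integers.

Per-enzyme occurrences:
  XjeX (CAAGGTT, off=7): starts [32, 64, 207] → cuts [39, 71, 214]
  HnxX (TCTCCG, off=4): starts [116, 162, 253] → cuts [120, 166, 257]
  CdoII (ACAGTCCG, off=4): starts [16, 44, 71, 91, 100, 124, 184, 222, 243] → cuts [20, 48, 75, 95, 104, 128, 188, 226, 247]
  BxoII (GCCGTAA, off=1): starts [55, 109, 155, 176, 194] → cuts [56, 110, 156, 177, 195]

All cut coordinates (distinct, sorted): [20, 39, 48, 56, 71, 75, 95, 104, 110, 120, 128, 156, 166, 177, 188, 195, 214, 226, 247, 257]

Fragments:
  [0,20): 20 bp
  [20,39): 19 bp
  [39,48): 9 bp
  [48,56): 8 bp
  [56,71): 15 bp
  [71,75): 4 bp
  [75,95): 20 bp
  [95,104): 9 bp
  [104,110): 6 bp
  [110,120): 10 bp
  [120,128): 8 bp
  [128,156): 28 bp
  [156,166): 10 bp
  [166,177): 11 bp
  [177,188): 11 bp
  [188,195): 7 bp
  [195,214): 19 bp
  [214,226): 12 bp
  [226,247): 21 bp
  [247,257): 10 bp
  [257,269): 12 bp

[4,6,7,8,8,9,9,10,10,10,11,11,12,12,15,19,19,20,20,21,28]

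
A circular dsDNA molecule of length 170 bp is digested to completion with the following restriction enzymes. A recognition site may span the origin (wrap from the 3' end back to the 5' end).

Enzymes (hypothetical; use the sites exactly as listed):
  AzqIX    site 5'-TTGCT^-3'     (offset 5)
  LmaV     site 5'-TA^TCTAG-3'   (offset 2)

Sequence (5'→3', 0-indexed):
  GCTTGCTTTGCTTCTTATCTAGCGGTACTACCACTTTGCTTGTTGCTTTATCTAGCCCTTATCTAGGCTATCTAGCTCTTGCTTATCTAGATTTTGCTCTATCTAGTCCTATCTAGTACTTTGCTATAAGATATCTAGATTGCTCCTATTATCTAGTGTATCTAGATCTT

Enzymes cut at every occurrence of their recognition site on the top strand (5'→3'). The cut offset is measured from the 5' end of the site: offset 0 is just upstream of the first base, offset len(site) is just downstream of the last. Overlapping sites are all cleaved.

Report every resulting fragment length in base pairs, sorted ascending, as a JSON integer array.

[2,3,3,4,5,5,7,7,8,9,9,10,11,11,13,13,13,14,23]

Site scan:
  AzqIX (TTGCT, off=5): starts [2, 7, 35, 42, 78, 93, 120, 139, 168] → cuts [3, 7, 12, 40, 47, 83, 98, 125, 144]
  LmaV (TATCTAG, off=2): starts [15, 48, 59, 68, 83, 99, 109, 131, 149, 158] → cuts [17, 50, 61, 70, 85, 101, 111, 133, 151, 160]

Pooled cuts: [3, 7, 12, 17, 40, 47, 50, 61, 70, 83, 85, 98, 101, 111, 125, 133, 144, 151, 160]

Fragment lengths:
  3→7: 4 bp
  7→12: 5 bp
  12→17: 5 bp
  17→40: 23 bp
  40→47: 7 bp
  47→50: 3 bp
  50→61: 11 bp
  61→70: 9 bp
  70→83: 13 bp
  83→85: 2 bp
  85→98: 13 bp
  98→101: 3 bp
  101→111: 10 bp
  111→125: 14 bp
  125→133: 8 bp
  133→144: 11 bp
  144→151: 7 bp
  151→160: 9 bp
  160→3 (wrap): 170-160+3 = 13 bp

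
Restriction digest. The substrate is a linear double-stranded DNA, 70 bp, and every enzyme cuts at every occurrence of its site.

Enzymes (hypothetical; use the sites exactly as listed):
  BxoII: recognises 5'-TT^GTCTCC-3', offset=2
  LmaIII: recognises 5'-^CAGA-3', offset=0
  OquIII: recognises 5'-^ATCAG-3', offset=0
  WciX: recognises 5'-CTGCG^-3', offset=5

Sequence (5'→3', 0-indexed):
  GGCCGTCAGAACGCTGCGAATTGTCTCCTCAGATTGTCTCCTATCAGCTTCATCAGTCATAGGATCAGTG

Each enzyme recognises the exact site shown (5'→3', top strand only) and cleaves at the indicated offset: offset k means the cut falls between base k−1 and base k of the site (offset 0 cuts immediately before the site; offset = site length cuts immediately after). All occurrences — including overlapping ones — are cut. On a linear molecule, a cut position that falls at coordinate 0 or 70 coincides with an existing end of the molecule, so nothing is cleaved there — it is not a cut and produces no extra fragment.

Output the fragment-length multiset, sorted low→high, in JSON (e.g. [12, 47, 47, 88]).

[4,6,6,7,7,7,9,12,12]

Per-enzyme occurrences:
  BxoII TTGTCTCC/2: at [20, 33] ⇒ [22, 35]
  LmaIII CAGA/0: at [6, 29] ⇒ [6, 29]
  OquIII ATCAG/0: at [42, 51, 63] ⇒ [42, 51, 63]
  WciX CTGCG/5: at [13] ⇒ [18]

Pooled cuts: [6, 18, 22, 29, 35, 42, 51, 63]

Fragment lengths:
  [0,6): 6 bp
  [6,18): 12 bp
  [18,22): 4 bp
  [22,29): 7 bp
  [29,35): 6 bp
  [35,42): 7 bp
  [42,51): 9 bp
  [51,63): 12 bp
  [63,70): 7 bp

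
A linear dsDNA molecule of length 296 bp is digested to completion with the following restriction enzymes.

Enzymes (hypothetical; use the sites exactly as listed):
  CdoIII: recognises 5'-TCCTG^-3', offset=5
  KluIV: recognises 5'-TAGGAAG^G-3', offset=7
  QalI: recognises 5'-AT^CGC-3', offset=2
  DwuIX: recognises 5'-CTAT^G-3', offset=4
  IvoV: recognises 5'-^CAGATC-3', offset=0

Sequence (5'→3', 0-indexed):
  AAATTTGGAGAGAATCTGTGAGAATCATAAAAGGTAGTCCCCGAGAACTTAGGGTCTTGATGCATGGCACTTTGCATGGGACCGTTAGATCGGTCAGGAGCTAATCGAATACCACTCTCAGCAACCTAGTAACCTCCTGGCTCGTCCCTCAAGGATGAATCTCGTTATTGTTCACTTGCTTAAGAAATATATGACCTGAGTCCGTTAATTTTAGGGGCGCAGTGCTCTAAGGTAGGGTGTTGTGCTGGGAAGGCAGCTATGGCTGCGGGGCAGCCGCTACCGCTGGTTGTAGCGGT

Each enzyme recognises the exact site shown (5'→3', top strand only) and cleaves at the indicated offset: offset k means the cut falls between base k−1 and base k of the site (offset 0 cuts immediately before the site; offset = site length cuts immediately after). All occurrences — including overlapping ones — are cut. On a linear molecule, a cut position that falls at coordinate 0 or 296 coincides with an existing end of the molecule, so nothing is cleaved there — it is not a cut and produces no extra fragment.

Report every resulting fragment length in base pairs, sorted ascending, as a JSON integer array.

Scan for sites:
  CdoIII (TCCTG, off=5): starts [134] → cuts [139]
  KluIV (TAGGAAGG, off=7): no sites
  QalI (ATCGC, off=2): no sites
  DwuIX (CTATG, off=4): starts [256] → cuts [260]
  IvoV (CAGATC, off=0): no sites

Pooled cuts: [139, 260]

Fragments:
  [0,139): 139 bp
  [139,260): 121 bp
  [260,296): 36 bp

[36,121,139]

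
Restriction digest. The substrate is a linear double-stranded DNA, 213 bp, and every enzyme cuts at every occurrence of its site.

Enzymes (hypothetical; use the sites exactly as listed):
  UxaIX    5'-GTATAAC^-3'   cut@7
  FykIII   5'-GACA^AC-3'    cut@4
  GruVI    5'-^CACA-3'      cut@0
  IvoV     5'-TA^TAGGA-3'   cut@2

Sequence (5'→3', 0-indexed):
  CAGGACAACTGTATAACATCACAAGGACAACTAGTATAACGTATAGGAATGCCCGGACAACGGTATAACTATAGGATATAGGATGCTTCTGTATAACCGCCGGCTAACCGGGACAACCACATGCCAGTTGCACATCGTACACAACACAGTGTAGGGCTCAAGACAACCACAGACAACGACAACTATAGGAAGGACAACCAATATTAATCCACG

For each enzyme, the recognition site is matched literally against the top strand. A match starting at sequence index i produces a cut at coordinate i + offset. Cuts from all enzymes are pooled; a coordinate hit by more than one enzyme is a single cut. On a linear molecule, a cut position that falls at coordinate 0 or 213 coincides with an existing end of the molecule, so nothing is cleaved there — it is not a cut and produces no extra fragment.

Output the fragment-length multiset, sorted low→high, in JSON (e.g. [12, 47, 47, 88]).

[2,2,2,2,3,4,5,6,7,7,8,9,10,10,10,11,11,13,16,17,18,19,21]

Scan for sites:
  UxaIX GTATAAC/7: at [10, 33, 62, 90] ⇒ [17, 40, 69, 97]
  FykIII GACAAC/4: at [3, 25, 55, 111, 161, 171, 177, 192] ⇒ [7, 29, 59, 115, 165, 175, 181, 196]
  GruVI CACA/0: at [19, 117, 130, 139, 144, 167] ⇒ [19, 117, 130, 139, 144, 167]
  IvoV TATAGGA/2: at [41, 69, 76, 183] ⇒ [43, 71, 78, 185]

All cut coordinates (distinct, sorted): [7, 17, 19, 29, 40, 43, 59, 69, 71, 78, 97, 115, 117, 130, 139, 144, 165, 167, 175, 181, 185, 196]

Fragments:
  [0,7): 7 bp
  [7,17): 10 bp
  [17,19): 2 bp
  [19,29): 10 bp
  [29,40): 11 bp
  [40,43): 3 bp
  [43,59): 16 bp
  [59,69): 10 bp
  [69,71): 2 bp
  [71,78): 7 bp
  [78,97): 19 bp
  [97,115): 18 bp
  [115,117): 2 bp
  [117,130): 13 bp
  [130,139): 9 bp
  [139,144): 5 bp
  [144,165): 21 bp
  [165,167): 2 bp
  [167,175): 8 bp
  [175,181): 6 bp
  [181,185): 4 bp
  [185,196): 11 bp
  [196,213): 17 bp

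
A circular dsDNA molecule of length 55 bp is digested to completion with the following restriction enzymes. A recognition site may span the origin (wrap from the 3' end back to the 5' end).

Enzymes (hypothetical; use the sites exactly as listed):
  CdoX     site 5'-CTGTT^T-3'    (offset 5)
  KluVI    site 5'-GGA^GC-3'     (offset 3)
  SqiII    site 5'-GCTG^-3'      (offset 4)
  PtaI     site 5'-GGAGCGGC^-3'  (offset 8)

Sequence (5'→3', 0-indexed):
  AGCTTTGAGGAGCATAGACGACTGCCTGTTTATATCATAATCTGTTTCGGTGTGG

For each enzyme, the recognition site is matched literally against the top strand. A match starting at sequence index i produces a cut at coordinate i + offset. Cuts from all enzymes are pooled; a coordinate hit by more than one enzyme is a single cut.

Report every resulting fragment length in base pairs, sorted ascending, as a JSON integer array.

Per-enzyme occurrences:
  CdoX (CTGTTT, off=5): starts [25, 41] → cuts [30, 46]
  KluVI (GGAGC, off=3): starts [8, 53] → cuts [1, 11]
  SqiII (GCTG, off=4): no sites
  PtaI (GGAGCGGC, off=8): no sites

Pooled cuts: [1, 11, 30, 46]

Fragment lengths:
  1→11: 10 bp
  11→30: 19 bp
  30→46: 16 bp
  46→1 (wrap): 55-46+1 = 10 bp

[10,10,16,19]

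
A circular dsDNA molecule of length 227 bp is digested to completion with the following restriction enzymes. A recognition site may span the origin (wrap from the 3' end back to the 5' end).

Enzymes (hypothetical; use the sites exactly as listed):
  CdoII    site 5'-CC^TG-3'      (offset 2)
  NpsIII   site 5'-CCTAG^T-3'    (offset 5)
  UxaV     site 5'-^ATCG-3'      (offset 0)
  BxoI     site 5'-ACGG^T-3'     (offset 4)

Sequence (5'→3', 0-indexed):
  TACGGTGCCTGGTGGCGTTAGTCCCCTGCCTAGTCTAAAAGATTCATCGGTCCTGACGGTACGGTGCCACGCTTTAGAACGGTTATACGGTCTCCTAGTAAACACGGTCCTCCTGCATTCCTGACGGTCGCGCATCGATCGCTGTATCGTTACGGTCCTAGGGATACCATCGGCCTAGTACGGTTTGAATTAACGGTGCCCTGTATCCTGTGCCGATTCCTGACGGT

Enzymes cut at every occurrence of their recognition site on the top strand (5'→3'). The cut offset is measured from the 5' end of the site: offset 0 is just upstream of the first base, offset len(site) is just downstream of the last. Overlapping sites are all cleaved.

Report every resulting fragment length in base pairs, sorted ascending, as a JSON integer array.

[4,4,5,5,5,6,6,6,6,6,6,7,7,8,8,8,8,8,9,10,10,12,12,13,13,17,18]

Scan for sites:
  CdoII (CCTG, off=2): starts [7, 24, 51, 111, 119, 199, 206, 218] → cuts [9, 26, 53, 113, 121, 201, 208, 220]
  NpsIII (CCTAGT, off=5): starts [28, 93, 173] → cuts [33, 98, 178]
  UxaV (ATCG, off=0): starts [45, 133, 137, 145, 168] → cuts [45, 133, 137, 145, 168]
  BxoI (ACGGT, off=4): starts [1, 55, 60, 78, 86, 103, 123, 151, 179, 192, 222] → cuts [5, 59, 64, 82, 90, 107, 127, 155, 183, 196, 226]

All cut coordinates (distinct, sorted): [5, 9, 26, 33, 45, 53, 59, 64, 82, 90, 98, 107, 113, 121, 127, 133, 137, 145, 155, 168, 178, 183, 196, 201, 208, 220, 226]

Fragment lengths:
  5→9: 4 bp
  9→26: 17 bp
  26→33: 7 bp
  33→45: 12 bp
  45→53: 8 bp
  53→59: 6 bp
  59→64: 5 bp
  64→82: 18 bp
  82→90: 8 bp
  90→98: 8 bp
  98→107: 9 bp
  107→113: 6 bp
  113→121: 8 bp
  121→127: 6 bp
  127→133: 6 bp
  133→137: 4 bp
  137→145: 8 bp
  145→155: 10 bp
  155→168: 13 bp
  168→178: 10 bp
  178→183: 5 bp
  183→196: 13 bp
  196→201: 5 bp
  201→208: 7 bp
  208→220: 12 bp
  220→226: 6 bp
  226→5 (wrap): 227-226+5 = 6 bp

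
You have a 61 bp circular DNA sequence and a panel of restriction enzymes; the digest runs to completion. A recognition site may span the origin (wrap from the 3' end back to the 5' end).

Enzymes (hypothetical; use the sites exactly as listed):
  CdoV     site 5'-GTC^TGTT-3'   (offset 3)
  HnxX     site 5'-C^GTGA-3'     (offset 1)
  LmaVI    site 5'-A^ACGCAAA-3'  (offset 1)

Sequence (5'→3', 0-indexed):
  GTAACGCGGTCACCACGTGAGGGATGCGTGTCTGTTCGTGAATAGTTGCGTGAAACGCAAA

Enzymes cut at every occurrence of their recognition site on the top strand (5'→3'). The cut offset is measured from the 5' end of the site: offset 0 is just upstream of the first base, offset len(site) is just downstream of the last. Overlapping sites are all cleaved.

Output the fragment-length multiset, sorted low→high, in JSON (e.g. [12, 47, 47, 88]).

Per-enzyme occurrences:
  CdoV GTCTGTT/3: at [29] ⇒ [32]
  HnxX CGTGA/1: at [15, 36, 48] ⇒ [16, 37, 49]
  LmaVI AACGCAAA/1: at [53] ⇒ [54]

Pooled cuts: [16, 32, 37, 49, 54]

Fragment lengths:
  16→32: 16 bp
  32→37: 5 bp
  37→49: 12 bp
  49→54: 5 bp
  54→16 (wrap): 61-54+16 = 23 bp

[5,5,12,16,23]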